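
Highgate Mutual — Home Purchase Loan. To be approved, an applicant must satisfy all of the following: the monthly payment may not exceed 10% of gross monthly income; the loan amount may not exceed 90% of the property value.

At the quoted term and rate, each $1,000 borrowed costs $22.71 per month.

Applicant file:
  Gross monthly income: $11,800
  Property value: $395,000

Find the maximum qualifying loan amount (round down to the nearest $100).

Payment cap: 10% × $11,800 = $1,180/month.
At $22.71 per $1,000, that supports 1,180/22.71 × 1,000 ≈ $51,959 → $51,900.
LTV cap: 90% × $395,000 = $355,500 → $355,500.
Binding constraint: payment-to-income.

$51,900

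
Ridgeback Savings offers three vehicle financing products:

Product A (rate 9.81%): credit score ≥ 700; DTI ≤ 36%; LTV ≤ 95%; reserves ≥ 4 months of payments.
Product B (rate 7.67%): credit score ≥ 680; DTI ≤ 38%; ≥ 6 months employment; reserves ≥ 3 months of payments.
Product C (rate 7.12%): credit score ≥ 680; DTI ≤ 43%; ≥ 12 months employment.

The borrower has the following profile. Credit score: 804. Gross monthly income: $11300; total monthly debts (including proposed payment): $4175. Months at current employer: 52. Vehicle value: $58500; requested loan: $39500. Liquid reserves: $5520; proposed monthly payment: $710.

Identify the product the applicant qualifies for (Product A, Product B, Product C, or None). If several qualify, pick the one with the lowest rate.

DTI = 4,175/11,300 = 36.9%.
LTV = 39,500/58,500 = 67.5%.
Reserves = 5,520/710 = 7.8 months.
Product A: score 804 ≥ 700; DTI 36.9% > 36%; LTV 67.5% ≤ 95%; reserves 7.8 ≥ 4 mo → does not qualify.
Product B: score 804 ≥ 680; DTI 36.9% ≤ 38%; employment 52 ≥ 6 mo; reserves 7.8 ≥ 3 mo → qualifies.
Product C: score 804 ≥ 680; DTI 36.9% ≤ 43%; employment 52 ≥ 12 mo → qualifies.
Qualifying: Product B, Product C. Lowest rate is 7.12% → Product C.

Product C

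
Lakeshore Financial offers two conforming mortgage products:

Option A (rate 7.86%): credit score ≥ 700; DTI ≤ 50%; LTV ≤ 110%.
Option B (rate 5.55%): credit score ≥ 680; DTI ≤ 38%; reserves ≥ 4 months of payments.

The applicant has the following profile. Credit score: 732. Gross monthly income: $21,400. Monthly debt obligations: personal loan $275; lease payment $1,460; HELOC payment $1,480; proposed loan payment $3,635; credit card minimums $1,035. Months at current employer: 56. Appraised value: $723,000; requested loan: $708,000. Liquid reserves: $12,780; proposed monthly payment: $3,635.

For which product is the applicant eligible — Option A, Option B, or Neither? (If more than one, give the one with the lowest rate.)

Option A

Total debts = (275 + 1,460 + 1,480 + 3,635 + 1,035) = 7,885; DTI = 7,885/21,400 = 36.8%.
LTV = 708,000/723,000 = 97.9%.
Reserves = 12,780/3,635 = 3.5 months.
Option A: score 732 ≥ 700; DTI 36.8% ≤ 50%; LTV 97.9% ≤ 110% → qualifies.
Option B: score 732 ≥ 680; DTI 36.8% ≤ 38%; reserves 3.5 < 4 mo → does not qualify.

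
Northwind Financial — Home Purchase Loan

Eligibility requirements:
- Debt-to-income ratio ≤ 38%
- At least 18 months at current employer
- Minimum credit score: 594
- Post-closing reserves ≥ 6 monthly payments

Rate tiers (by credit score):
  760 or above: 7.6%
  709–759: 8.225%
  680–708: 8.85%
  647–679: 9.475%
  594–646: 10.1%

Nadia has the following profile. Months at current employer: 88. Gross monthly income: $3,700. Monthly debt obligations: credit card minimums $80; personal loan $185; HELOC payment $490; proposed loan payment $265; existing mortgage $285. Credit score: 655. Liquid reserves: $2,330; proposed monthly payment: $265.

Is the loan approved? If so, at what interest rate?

Credit score 655 ≥ 594 (meets minimum)
Total monthly debts = (80 + 185 + 490 + 265 + 285) = 1,305. DTI: 1,305 ÷ 3,700 = 35.3%, within the 38% cap
Liquid reserves cover 2,330/265 = 8.8 months — ≥ 6 required
Employment 88 ≥ 18 months
All requirements met. Score 655 falls in the 647–679 tier → 9.475%.

Approved at 9.475%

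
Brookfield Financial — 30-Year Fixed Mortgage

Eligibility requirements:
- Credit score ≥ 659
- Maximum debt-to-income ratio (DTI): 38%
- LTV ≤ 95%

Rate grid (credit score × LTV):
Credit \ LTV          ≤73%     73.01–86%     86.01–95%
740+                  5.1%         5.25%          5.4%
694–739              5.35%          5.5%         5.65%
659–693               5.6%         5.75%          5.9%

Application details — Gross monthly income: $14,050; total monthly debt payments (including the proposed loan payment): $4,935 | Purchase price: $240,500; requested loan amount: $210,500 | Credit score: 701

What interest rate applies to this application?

5.65%

Credit score 701 ≥ 659; DTI: 4,935 ÷ 14,050 = 35.1%, within the 38% cap
LTV = 210,500/240,500 = 87.5% ≤ 95%
Credit 701 → row 694–739; LTV 87.5% → column 86.01–95%. Grid cell → 5.65%.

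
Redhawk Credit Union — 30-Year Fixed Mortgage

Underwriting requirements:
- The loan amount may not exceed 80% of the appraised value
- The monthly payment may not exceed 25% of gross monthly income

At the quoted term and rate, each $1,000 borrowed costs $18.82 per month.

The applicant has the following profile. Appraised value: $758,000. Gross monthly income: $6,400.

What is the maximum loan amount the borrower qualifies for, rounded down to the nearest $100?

$85,000

Payment cap: 25% × $6,400 = $1,600/month.
At $18.82 per $1,000, that supports 1,600/18.82 × 1,000 ≈ $85,015 → $85,000.
LTV cap: 80% × $758,000 = $606,400 → $606,400.
Binding constraint: payment-to-income.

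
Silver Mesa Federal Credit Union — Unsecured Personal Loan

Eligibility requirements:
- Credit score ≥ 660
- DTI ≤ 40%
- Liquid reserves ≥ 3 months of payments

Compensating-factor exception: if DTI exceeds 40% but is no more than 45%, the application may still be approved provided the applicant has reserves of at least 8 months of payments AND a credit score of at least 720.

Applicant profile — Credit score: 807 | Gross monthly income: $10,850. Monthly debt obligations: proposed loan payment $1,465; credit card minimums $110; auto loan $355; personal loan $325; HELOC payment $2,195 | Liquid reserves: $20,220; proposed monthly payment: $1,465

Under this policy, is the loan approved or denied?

Approved

Credit score 807 ≥ 660 (meets base)
Total debts = (1,465 + 110 + 355 + 325 + 2,195) = 4,450. DTI = 4,450/10,850 = 41% > 40% — standard DTI limit exceeded.
Reserves = 20,220/1,465 = 13.8 months ≥ 3
DTI 41% is within the 40%–45% exception band; checking compensating factors.
Reserves 13.8 ≥ 8 months; credit score 807 ≥ 720.
Both override conditions satisfied; DTI exception granted.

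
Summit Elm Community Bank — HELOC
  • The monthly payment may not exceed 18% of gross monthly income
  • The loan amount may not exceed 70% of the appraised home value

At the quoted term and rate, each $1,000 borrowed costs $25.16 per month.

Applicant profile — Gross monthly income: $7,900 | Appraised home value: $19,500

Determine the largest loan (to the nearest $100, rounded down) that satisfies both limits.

Payment cap: 18% × $7,900 = $1,422/month.
At $25.16 per $1,000, that supports 1,422/25.16 × 1,000 ≈ $56,518 → $56,500.
LTV cap: 70% × $19,500 = $13,650 → $13,600.
Binding constraint: loan-to-value.

$13,600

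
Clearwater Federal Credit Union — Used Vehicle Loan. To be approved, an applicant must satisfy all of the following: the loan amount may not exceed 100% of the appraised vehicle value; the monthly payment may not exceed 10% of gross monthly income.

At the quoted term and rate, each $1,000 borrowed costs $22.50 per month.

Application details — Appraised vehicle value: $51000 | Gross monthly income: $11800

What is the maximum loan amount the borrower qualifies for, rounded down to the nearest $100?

$51,000

Payment cap: 10% × $11,800 = $1,180/month.
At $22.50 per $1,000, that supports 1,180/22.50 × 1,000 ≈ $52,444 → $52,400.
LTV cap: 100% × $51,000 = $51,000 → $51,000.
Binding constraint: loan-to-value.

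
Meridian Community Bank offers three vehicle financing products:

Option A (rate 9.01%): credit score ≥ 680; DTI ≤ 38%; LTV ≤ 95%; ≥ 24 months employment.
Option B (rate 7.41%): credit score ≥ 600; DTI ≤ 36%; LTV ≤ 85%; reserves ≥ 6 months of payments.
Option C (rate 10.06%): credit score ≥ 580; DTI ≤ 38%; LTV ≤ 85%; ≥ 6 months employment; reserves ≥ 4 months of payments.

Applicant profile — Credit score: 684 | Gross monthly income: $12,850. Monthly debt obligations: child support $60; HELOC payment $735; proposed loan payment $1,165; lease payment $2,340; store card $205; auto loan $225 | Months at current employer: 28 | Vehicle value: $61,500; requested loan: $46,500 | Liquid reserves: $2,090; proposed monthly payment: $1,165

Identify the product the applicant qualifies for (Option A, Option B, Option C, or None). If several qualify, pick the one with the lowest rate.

Option A

Total debts = (60 + 735 + 1,165 + 2,340 + 205 + 225) = 4,730; DTI = 4,730/12,850 = 36.8%.
LTV = 46,500/61,500 = 75.6%.
Reserves = 2,090/1,165 = 1.8 months.
Option A: score 684 ≥ 680; DTI 36.8% ≤ 38%; LTV 75.6% ≤ 95%; employment 28 ≥ 24 mo → qualifies.
Option B: score 684 ≥ 600; DTI 36.8% > 36%; LTV 75.6% ≤ 85%; reserves 1.8 < 6 mo → does not qualify.
Option C: score 684 ≥ 580; DTI 36.8% ≤ 38%; LTV 75.6% ≤ 85%; employment 28 ≥ 6 mo; reserves 1.8 < 4 mo → does not qualify.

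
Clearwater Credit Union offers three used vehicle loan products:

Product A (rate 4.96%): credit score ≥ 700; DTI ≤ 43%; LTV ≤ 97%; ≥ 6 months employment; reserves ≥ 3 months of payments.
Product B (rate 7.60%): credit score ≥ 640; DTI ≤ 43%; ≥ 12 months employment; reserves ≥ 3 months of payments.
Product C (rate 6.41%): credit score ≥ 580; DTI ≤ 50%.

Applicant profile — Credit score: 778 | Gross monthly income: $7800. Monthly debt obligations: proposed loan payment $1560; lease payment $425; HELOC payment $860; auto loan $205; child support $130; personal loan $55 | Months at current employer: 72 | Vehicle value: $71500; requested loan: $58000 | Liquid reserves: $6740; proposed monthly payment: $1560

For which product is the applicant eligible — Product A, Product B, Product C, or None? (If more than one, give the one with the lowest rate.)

Product A

Total debts = (1,560 + 425 + 860 + 205 + 130 + 55) = 3,235; DTI = 3,235/7,800 = 41.5%.
LTV = 58,000/71,500 = 81.1%.
Reserves = 6,740/1,560 = 4.3 months.
Product A: score 778 ≥ 700; DTI 41.5% ≤ 43%; LTV 81.1% ≤ 97%; employment 72 ≥ 6 mo; reserves 4.3 ≥ 3 mo → qualifies.
Product B: score 778 ≥ 640; DTI 41.5% ≤ 43%; employment 72 ≥ 12 mo; reserves 4.3 ≥ 3 mo → qualifies.
Product C: score 778 ≥ 580; DTI 41.5% ≤ 50% → qualifies.
Qualifying: Product A, Product B, Product C. Lowest rate is 4.96% → Product A.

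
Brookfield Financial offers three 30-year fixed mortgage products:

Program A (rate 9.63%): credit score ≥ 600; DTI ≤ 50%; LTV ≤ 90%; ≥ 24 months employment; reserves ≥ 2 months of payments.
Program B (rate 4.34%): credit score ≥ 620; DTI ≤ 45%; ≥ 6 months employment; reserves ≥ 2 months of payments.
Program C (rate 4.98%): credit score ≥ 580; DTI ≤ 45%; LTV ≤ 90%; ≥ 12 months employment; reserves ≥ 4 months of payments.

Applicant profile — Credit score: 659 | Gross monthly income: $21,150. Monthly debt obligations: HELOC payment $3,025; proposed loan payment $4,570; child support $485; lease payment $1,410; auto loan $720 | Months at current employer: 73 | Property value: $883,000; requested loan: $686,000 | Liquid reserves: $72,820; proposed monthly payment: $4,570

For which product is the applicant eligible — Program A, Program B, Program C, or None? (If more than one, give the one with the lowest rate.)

Total debts = (3,025 + 4,570 + 485 + 1,410 + 720) = 10,210; DTI = 10,210/21,150 = 48.3%.
LTV = 686,000/883,000 = 77.7%.
Reserves = 72,820/4,570 = 15.9 months.
Program A: score 659 ≥ 600; DTI 48.3% ≤ 50%; LTV 77.7% ≤ 90%; employment 73 ≥ 24 mo; reserves 15.9 ≥ 2 mo → qualifies.
Program B: score 659 ≥ 620; DTI 48.3% > 45%; employment 73 ≥ 6 mo; reserves 15.9 ≥ 2 mo → does not qualify.
Program C: score 659 ≥ 580; DTI 48.3% > 45%; LTV 77.7% ≤ 90%; employment 73 ≥ 12 mo; reserves 15.9 ≥ 4 mo → does not qualify.

Program A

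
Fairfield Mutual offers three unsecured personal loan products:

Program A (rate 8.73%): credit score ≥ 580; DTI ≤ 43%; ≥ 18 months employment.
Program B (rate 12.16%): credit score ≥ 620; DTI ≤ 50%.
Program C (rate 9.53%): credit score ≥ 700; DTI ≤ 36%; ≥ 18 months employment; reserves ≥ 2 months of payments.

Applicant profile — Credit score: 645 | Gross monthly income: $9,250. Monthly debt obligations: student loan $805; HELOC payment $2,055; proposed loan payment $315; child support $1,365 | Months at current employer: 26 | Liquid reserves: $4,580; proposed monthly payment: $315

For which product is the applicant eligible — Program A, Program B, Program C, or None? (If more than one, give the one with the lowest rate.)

Total debts = (805 + 2,055 + 315 + 1,365) = 4,540; DTI = 4,540/9,250 = 49.1%.
Reserves = 4,580/315 = 14.5 months.
Program A: score 645 ≥ 580; DTI 49.1% > 43%; employment 26 ≥ 18 mo → does not qualify.
Program B: score 645 ≥ 620; DTI 49.1% ≤ 50% → qualifies.
Program C: score 645 < 700; DTI 49.1% > 36%; employment 26 ≥ 18 mo; reserves 14.5 ≥ 2 mo → does not qualify.

Program B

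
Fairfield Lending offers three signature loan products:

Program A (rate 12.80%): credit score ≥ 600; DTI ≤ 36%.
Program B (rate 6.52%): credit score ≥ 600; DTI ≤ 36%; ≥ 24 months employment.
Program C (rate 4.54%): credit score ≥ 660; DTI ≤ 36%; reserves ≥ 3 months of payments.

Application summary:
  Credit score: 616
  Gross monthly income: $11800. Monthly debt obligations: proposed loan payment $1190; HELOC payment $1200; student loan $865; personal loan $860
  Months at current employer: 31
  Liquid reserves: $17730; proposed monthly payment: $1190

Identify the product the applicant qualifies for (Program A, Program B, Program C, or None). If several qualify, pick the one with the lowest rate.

Program B

Total debts = (1,190 + 1,200 + 865 + 860) = 4,115; DTI = 4,115/11,800 = 34.9%.
Reserves = 17,730/1,190 = 14.9 months.
Program A: score 616 ≥ 600; DTI 34.9% ≤ 36% → qualifies.
Program B: score 616 ≥ 600; DTI 34.9% ≤ 36%; employment 31 ≥ 24 mo → qualifies.
Program C: score 616 < 660; DTI 34.9% ≤ 36%; reserves 14.9 ≥ 3 mo → does not qualify.
Qualifying: Program A, Program B. Lowest rate is 6.52% → Program B.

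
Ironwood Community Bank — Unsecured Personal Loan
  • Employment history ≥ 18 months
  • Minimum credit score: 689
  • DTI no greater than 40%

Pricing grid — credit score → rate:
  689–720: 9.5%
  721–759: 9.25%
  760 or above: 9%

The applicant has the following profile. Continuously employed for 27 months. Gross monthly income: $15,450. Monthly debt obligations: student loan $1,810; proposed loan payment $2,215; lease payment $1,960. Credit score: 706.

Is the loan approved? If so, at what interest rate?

Credit score 706 ≥ 689 (meets minimum)
Total monthly debts = (1,810 + 2,215 + 1,960) = 5,985. DTI: 5,985 ÷ 15,450 = 38.7%, within the 40% cap
Employment 27 ≥ 18 months
All requirements met. Score 706 falls in the 689–720 tier → 9.5%.

Approved at 9.5%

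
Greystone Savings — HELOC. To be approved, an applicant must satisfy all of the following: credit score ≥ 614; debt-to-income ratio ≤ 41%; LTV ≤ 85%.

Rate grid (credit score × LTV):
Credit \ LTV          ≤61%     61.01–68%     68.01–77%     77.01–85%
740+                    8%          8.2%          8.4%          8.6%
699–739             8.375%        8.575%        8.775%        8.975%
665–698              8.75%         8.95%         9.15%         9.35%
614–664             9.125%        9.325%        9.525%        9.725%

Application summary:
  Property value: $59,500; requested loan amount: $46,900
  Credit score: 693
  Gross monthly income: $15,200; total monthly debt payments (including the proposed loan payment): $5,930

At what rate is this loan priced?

Credit score 693 ≥ 614; Debt-to-income = 5,930/15,200 = 39% — meets 41% limit
Loan-to-value = 46,900/59,500 = 78.8% — pass (85% max)
Row: 693 falls in 665–698. Column: 78.8% falls in 77.01–85%. Rate = 9.35%.

9.35%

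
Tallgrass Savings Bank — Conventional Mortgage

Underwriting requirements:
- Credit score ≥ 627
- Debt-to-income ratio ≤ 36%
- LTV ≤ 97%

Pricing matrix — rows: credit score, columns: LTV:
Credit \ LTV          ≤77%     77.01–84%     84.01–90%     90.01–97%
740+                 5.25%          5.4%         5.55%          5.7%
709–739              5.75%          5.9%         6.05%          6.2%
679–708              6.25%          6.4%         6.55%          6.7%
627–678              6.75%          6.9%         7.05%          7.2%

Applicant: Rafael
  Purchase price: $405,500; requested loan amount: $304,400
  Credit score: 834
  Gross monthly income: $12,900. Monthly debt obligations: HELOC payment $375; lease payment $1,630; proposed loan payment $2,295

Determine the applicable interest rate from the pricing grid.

Credit score 834 ≥ 627; Total monthly debts = (375 + 1,630 + 2,295) = 4,300. DTI: 4,300 ÷ 12,900 = 33.3%, within the 36% cap
LTV: 304,400 ÷ 405,500 = 75.1%, within 97% cap
Score 834 is in the 740+ band; LTV 75.1% is in the ≤77% band → 5.25%.

5.25%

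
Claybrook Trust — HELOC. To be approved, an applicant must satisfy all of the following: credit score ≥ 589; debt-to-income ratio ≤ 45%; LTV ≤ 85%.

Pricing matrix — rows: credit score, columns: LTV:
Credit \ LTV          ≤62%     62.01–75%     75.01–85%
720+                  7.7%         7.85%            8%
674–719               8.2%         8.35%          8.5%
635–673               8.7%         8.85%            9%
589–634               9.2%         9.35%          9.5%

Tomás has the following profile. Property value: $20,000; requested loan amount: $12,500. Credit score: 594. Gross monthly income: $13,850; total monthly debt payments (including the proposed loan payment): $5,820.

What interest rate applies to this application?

Credit score 594 ≥ 589; DTI: 5,820 ÷ 13,850 = 42%, within the 45% cap
Loan-to-value = 12,500/20,000 = 62.5% — pass (85% max)
Row: 594 falls in 589–634. Column: 62.5% falls in 62.01–75%. Rate = 9.35%.

9.35%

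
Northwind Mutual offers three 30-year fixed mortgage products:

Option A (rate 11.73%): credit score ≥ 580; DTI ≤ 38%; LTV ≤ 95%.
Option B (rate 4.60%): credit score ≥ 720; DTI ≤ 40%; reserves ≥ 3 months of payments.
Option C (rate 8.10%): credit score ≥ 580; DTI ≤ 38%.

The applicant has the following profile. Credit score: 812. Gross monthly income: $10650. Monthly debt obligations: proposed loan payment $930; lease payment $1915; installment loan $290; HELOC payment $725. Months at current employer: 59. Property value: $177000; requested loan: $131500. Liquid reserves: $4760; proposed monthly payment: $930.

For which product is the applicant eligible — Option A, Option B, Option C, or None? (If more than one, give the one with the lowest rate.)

Option B

Total debts = (930 + 1,915 + 290 + 725) = 3,860; DTI = 3,860/10,650 = 36.2%.
LTV = 131,500/177,000 = 74.3%.
Reserves = 4,760/930 = 5.1 months.
Option A: score 812 ≥ 580; DTI 36.2% ≤ 38%; LTV 74.3% ≤ 95% → qualifies.
Option B: score 812 ≥ 720; DTI 36.2% ≤ 40%; reserves 5.1 ≥ 3 mo → qualifies.
Option C: score 812 ≥ 580; DTI 36.2% ≤ 38% → qualifies.
Qualifying: Option A, Option B, Option C. Lowest rate is 4.60% → Option B.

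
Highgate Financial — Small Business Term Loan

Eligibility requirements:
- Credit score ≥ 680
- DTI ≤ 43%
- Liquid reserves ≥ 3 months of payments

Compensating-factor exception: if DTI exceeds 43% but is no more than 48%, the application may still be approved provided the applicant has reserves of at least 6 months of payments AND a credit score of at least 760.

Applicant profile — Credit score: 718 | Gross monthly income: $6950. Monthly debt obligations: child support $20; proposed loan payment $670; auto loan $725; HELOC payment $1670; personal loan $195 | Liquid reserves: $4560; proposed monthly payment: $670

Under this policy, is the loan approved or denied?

Denied

Credit score 718 ≥ 680 (meets base)
Total debts = (20 + 670 + 725 + 1,670 + 195) = 3,280. DTI = 3,280/6,950 = 47.2% > 43% — standard DTI limit exceeded.
Liquid reserves cover 4,560/670 = 6.8 months — ≥ 3 required
DTI 47.2% is within the 43%–48% exception band; checking compensating factors.
Reserves 6.8 ≥ 6 months; credit score 718 < 760.
Compensating-factor requirement not fully met.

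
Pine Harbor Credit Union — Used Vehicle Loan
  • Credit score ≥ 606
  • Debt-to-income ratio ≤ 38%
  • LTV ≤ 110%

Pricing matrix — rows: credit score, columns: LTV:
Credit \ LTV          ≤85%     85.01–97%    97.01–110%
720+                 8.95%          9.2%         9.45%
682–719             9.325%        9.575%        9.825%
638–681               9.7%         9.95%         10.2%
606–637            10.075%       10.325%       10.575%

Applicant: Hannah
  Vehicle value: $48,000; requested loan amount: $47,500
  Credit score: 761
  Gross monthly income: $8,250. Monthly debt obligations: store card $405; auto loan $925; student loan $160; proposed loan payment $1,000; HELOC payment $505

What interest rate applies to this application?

9.45%

Credit score 761 ≥ 606; Total monthly debts = (405 + 925 + 160 + 1,000 + 505) = 2,995. Debt-to-income = 2,995/8,250 = 36.3% — meets 38% limit
LTV = 47,500/48,000 = 99% ≤ 110%
Credit 761 → row 720+; LTV 99% → column 97.01–110%. Grid cell → 9.45%.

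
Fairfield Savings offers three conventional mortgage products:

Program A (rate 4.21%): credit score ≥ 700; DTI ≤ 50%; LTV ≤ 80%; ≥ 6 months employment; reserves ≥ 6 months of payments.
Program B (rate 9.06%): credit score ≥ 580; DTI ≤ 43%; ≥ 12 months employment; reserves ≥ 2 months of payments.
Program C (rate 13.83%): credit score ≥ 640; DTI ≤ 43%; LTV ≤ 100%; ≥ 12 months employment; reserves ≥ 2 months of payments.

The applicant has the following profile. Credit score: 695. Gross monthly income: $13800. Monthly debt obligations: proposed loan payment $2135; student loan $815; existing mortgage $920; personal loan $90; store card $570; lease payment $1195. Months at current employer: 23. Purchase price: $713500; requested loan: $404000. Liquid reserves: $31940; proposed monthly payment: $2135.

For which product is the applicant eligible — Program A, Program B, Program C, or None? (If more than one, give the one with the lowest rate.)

Total debts = (2,135 + 815 + 920 + 90 + 570 + 1,195) = 5,725; DTI = 5,725/13,800 = 41.5%.
LTV = 404,000/713,500 = 56.6%.
Reserves = 31,940/2,135 = 15.0 months.
Program A: score 695 < 700; DTI 41.5% ≤ 50%; LTV 56.6% ≤ 80%; employment 23 ≥ 6 mo; reserves 15.0 ≥ 6 mo → does not qualify.
Program B: score 695 ≥ 580; DTI 41.5% ≤ 43%; employment 23 ≥ 12 mo; reserves 15.0 ≥ 2 mo → qualifies.
Program C: score 695 ≥ 640; DTI 41.5% ≤ 43%; LTV 56.6% ≤ 100%; employment 23 ≥ 12 mo; reserves 15.0 ≥ 2 mo → qualifies.
Qualifying: Program B, Program C. Lowest rate is 9.06% → Program B.

Program B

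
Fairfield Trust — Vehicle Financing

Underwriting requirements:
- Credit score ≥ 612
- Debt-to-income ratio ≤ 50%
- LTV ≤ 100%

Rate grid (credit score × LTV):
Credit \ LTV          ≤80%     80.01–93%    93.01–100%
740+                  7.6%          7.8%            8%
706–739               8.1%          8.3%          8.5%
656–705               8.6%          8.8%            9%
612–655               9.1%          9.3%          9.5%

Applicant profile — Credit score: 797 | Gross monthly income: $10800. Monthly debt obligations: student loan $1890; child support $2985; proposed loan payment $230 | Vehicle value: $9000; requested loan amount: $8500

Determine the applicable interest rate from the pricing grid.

Credit score 797 ≥ 612; Total monthly debts = (1,890 + 2,985 + 230) = 5,105. DTI = 5,105/10,800 = 47.3% ≤ 50%
LTV = 8,500/9,000 = 94.4% ≤ 100%
Score 797 is in the 740+ band; LTV 94.4% is in the 93.01–100% band → 8%.

8%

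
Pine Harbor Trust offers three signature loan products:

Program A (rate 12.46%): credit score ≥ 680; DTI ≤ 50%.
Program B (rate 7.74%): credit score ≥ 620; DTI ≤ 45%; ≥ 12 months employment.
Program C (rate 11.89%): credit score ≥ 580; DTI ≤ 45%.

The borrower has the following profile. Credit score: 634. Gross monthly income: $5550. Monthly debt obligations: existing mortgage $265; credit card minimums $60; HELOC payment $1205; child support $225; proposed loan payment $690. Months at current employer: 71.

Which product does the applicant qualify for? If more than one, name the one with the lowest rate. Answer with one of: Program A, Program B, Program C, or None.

Program B

Total debts = (265 + 60 + 1,205 + 225 + 690) = 2,445; DTI = 2,445/5,550 = 44.1%.
Program A: score 634 < 680; DTI 44.1% ≤ 50% → does not qualify.
Program B: score 634 ≥ 620; DTI 44.1% ≤ 45%; employment 71 ≥ 12 mo → qualifies.
Program C: score 634 ≥ 580; DTI 44.1% ≤ 45% → qualifies.
Qualifying: Program B, Program C. Lowest rate is 7.74% → Program B.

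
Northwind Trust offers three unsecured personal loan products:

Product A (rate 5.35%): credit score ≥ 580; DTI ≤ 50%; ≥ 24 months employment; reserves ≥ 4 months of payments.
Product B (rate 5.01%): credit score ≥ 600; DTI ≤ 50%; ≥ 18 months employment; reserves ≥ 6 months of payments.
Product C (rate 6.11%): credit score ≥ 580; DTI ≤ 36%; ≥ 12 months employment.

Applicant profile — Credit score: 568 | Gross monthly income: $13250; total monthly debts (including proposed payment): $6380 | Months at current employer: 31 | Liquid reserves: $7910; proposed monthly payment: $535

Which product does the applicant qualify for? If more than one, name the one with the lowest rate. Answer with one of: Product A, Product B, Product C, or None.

DTI = 6,380/13,250 = 48.2%.
Reserves = 7,910/535 = 14.8 months.
Product A: score 568 < 580; DTI 48.2% ≤ 50%; employment 31 ≥ 24 mo; reserves 14.8 ≥ 4 mo → does not qualify.
Product B: score 568 < 600; DTI 48.2% ≤ 50%; employment 31 ≥ 18 mo; reserves 14.8 ≥ 6 mo → does not qualify.
Product C: score 568 < 580; DTI 48.2% > 36%; employment 31 ≥ 12 mo → does not qualify.

None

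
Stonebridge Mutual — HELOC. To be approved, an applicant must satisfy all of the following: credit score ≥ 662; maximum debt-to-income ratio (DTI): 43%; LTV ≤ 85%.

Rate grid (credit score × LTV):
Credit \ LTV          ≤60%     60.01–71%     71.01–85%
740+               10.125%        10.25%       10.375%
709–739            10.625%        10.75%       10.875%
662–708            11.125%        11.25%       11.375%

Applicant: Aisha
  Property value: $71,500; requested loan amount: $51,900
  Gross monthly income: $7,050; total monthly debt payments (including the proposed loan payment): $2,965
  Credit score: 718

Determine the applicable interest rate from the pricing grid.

10.875%

Credit score 718 ≥ 662; DTI = 2,965/7,050 = 42.1% ≤ 43%
LTV = 51,900/71,500 = 72.6% ≤ 85%
Row: 718 falls in 709–739. Column: 72.6% falls in 71.01–85%. Rate = 10.875%.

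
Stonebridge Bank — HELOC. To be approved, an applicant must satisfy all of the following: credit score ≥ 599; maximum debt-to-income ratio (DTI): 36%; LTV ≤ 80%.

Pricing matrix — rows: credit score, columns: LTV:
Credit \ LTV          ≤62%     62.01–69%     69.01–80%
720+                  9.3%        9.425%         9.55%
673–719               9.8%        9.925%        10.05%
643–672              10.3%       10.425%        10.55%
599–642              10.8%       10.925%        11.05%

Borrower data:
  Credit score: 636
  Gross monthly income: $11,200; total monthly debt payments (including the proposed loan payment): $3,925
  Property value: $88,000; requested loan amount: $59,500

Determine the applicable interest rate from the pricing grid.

10.925%

Credit score 636 ≥ 599; DTI = 3,925/11,200 = 35% ≤ 36%
LTV = 59,500/88,000 = 67.6% ≤ 80%
Row: 636 falls in 599–642. Column: 67.6% falls in 62.01–69%. Rate = 10.925%.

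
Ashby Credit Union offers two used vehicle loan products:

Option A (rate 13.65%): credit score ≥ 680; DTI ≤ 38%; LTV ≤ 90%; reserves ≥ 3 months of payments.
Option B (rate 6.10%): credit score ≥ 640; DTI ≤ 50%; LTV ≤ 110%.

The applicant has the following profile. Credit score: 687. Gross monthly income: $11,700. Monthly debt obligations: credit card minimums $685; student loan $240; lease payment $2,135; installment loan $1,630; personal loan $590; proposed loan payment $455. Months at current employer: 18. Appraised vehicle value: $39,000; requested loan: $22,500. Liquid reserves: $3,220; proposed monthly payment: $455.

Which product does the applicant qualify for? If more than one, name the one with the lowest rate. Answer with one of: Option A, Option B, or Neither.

Option B

Total debts = (685 + 240 + 2,135 + 1,630 + 590 + 455) = 5,735; DTI = 5,735/11,700 = 49%.
LTV = 22,500/39,000 = 57.7%.
Reserves = 3,220/455 = 7.1 months.
Option A: score 687 ≥ 680; DTI 49% > 38%; LTV 57.7% ≤ 90%; reserves 7.1 ≥ 3 mo → does not qualify.
Option B: score 687 ≥ 640; DTI 49% ≤ 50%; LTV 57.7% ≤ 110% → qualifies.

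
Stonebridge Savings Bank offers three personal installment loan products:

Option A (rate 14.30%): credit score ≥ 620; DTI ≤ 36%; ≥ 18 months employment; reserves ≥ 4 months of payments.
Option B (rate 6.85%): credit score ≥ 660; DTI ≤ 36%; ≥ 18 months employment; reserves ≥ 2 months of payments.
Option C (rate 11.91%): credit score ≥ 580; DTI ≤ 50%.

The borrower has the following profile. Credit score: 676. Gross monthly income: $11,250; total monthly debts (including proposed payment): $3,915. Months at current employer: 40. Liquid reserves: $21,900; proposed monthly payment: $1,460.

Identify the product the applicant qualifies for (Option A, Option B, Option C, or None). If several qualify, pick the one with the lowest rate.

DTI = 3,915/11,250 = 34.8%.
Reserves = 21,900/1,460 = 15.0 months.
Option A: score 676 ≥ 620; DTI 34.8% ≤ 36%; employment 40 ≥ 18 mo; reserves 15.0 ≥ 4 mo → qualifies.
Option B: score 676 ≥ 660; DTI 34.8% ≤ 36%; employment 40 ≥ 18 mo; reserves 15.0 ≥ 2 mo → qualifies.
Option C: score 676 ≥ 580; DTI 34.8% ≤ 50% → qualifies.
Qualifying: Option A, Option B, Option C. Lowest rate is 6.85% → Option B.

Option B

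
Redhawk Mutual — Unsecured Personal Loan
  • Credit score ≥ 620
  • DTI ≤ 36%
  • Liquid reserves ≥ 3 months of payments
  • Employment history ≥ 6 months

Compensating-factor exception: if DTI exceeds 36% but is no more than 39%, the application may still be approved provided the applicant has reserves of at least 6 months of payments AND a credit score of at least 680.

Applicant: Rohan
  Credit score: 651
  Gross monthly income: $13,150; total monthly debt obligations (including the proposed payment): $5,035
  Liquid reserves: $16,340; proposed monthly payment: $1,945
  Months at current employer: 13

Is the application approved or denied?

Denied

Credit score 651 ≥ 620 (meets base)
DTI = 5,035/13,150 = 38.3% > 36% — standard DTI limit exceeded.
Reserves: 16,340 ÷ 1,945 = 8.4 months (meets 3-month minimum)
Employment 13 ≥ 6 months
38.3% falls in the override range (36%–39%), so the compensating-factor test applies.
Override check — reserves: 8.4 mo (ok); score: 651 (below 680).
Override conditions not both satisfied; exception does not apply.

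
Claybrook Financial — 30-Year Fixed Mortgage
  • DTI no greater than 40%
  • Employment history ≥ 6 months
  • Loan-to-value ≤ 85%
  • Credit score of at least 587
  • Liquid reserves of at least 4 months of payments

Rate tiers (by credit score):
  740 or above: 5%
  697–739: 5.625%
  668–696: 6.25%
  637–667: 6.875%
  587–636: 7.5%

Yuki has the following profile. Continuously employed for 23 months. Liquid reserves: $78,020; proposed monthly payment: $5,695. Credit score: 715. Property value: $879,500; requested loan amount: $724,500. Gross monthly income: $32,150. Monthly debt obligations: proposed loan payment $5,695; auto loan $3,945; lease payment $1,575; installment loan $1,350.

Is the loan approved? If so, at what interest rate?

Credit score 715 ≥ 587 (meets minimum)
Total monthly debts = (5,695 + 3,945 + 1,575 + 1,350) = 12,565. DTI: 12,565 ÷ 32,150 = 39.1%, within the 40% cap
Loan-to-value = 724,500/879,500 = 82.4% — pass (85% max)
Employment 23 ≥ 6 months
Reserves = 78,020/5,695 = 13.7 months ≥ 4
All requirements met. Score 715 falls in the 697–739 tier → 5.625%.

Approved at 5.625%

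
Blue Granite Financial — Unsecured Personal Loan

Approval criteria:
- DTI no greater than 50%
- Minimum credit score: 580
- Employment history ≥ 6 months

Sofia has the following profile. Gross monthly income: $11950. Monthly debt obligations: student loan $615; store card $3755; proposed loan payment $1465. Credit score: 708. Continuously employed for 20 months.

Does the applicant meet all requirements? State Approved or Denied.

Approved

Total monthly debts = (615 + 3,755 + 1,465) = 5,835. DTI: 5,835 ÷ 11,950 = 48.8%, within the 50% cap
Credit score 708 ≥ 580 (meets)
Employment 20 ≥ 6 months
All criteria satisfied.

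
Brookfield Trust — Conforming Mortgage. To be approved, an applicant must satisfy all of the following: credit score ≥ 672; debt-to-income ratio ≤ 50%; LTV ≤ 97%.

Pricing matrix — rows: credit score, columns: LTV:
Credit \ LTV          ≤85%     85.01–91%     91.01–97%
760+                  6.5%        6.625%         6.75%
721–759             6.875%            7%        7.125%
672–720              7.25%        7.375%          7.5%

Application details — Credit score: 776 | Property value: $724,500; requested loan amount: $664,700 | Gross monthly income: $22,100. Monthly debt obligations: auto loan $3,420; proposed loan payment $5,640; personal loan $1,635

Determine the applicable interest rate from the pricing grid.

Credit score 776 ≥ 672; Total monthly debts = (3,420 + 5,640 + 1,635) = 10,695. DTI = 10,695/22,100 = 48.4% ≤ 50%
LTV: 664,700 ÷ 724,500 = 91.7%, within 97% cap
Row: 776 falls in 760+. Column: 91.7% falls in 91.01–97%. Rate = 6.75%.

6.75%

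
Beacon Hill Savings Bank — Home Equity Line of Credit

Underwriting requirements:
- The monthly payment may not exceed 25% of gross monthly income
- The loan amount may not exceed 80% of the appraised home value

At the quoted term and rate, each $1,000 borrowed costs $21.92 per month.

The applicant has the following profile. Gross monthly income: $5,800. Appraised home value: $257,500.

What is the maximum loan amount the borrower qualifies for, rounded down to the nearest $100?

$66,100

Payment cap: 25% × $5,800 = $1,450/month.
At $21.92 per $1,000, that supports 1,450/21.92 × 1,000 ≈ $66,149 → $66,100.
LTV cap: 80% × $257,500 = $206,000 → $206,000.
Binding constraint: payment-to-income.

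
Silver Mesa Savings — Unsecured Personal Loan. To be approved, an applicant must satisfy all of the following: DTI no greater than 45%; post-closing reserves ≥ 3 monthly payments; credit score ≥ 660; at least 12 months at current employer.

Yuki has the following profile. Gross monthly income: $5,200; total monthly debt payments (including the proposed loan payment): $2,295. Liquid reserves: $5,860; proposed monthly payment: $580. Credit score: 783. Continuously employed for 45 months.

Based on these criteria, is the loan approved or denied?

DTI = 2,295/5,200 = 44.1% ≤ 45%
Reserves: 5,860 ÷ 580 = 10.1 months (meets 3-month minimum)
Credit score 783 ≥ 660 (meets)
Employment 45 ≥ 12 months
All criteria satisfied.

Approved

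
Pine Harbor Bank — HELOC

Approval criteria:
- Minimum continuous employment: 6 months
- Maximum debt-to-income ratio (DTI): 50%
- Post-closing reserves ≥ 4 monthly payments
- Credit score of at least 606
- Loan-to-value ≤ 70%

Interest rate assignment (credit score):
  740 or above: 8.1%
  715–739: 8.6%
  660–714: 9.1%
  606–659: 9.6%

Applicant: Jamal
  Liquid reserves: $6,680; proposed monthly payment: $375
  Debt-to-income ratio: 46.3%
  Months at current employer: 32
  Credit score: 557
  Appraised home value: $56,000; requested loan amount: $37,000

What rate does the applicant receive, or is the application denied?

Credit score 557 < 606 (below minimum)
Employment 32 ≥ 6 months
Reserves = 6,680/375 = 17.8 months ≥ 4
LTV: 37,000 ÷ 56,000 = 66.1%, within 70% cap
DTI 46.3% ≤ 50%
Not all requirements met → denied.

Denied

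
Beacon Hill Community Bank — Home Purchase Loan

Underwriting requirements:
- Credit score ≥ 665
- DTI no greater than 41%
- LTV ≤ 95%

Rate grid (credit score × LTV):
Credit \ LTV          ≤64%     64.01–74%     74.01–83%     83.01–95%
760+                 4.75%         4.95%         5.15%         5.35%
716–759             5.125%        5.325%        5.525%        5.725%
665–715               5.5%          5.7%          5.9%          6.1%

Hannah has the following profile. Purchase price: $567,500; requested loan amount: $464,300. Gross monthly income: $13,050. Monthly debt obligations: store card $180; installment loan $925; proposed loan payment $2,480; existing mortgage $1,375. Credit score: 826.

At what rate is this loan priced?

5.15%

Credit score 826 ≥ 665; Total monthly debts = (180 + 925 + 2,480 + 1,375) = 4,960. DTI = 4,960/13,050 = 38% ≤ 41%
LTV = 464,300/567,500 = 81.8% ≤ 95%
Score 826 is in the 760+ band; LTV 81.8% is in the 74.01–83% band → 5.15%.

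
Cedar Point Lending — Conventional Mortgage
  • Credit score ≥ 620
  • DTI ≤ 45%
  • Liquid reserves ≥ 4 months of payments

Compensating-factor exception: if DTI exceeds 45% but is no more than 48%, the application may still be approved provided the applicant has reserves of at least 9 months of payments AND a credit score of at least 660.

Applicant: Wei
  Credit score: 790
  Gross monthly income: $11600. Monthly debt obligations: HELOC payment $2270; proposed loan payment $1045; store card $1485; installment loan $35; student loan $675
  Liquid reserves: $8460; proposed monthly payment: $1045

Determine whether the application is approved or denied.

Denied

Credit score 790 ≥ 620 (meets base)
Total debts = (2,270 + 1,045 + 1,485 + 35 + 675) = 5,510. DTI: 5,510 ÷ 11,600 = 47.5%, over the 45% base limit.
Liquid reserves cover 8,460/1,045 = 8.1 months — ≥ 4 required
DTI 47.5% is within the 45%–48% exception band; checking compensating factors.
Reserves 8.1 < 9 months; credit score 790 ≥ 660.
Compensating-factor requirement not fully met.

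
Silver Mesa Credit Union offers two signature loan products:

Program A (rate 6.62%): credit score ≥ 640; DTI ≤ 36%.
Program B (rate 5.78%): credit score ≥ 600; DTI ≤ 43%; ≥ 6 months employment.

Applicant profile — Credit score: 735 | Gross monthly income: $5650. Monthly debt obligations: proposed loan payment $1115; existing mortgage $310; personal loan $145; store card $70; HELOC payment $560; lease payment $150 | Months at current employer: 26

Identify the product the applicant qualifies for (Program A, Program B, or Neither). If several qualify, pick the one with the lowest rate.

Total debts = (1,115 + 310 + 145 + 70 + 560 + 150) = 2,350; DTI = 2,350/5,650 = 41.6%.
Program A: score 735 ≥ 640; DTI 41.6% > 36% → does not qualify.
Program B: score 735 ≥ 600; DTI 41.6% ≤ 43%; employment 26 ≥ 6 mo → qualifies.

Program B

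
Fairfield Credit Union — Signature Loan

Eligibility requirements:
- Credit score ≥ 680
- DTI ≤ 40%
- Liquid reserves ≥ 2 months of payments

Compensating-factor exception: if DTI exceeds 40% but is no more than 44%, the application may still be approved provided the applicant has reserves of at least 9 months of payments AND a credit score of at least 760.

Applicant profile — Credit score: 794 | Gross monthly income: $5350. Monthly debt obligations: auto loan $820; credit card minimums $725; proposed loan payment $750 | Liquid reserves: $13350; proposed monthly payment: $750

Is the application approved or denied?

Credit score 794 ≥ 680 (meets base)
Total debts = (820 + 725 + 750) = 2,295. DTI = 2,295/5,350 = 42.9% > 40% — standard DTI limit exceeded.
Liquid reserves cover 13,350/750 = 17.8 months — ≥ 2 required
DTI 42.9% is within the 40%–44% exception band; checking compensating factors.
Override check — reserves: 17.8 mo (ok); score: 794 (ok).
Both compensating conditions met → exception applies.

Approved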